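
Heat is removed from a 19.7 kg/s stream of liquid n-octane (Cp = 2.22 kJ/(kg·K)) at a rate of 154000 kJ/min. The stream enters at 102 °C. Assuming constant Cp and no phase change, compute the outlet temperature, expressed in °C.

T_out = 43.3 °C

Q = 154000 kJ/min = 2566.7 kJ/s
ΔT = Q/(ṁ·Cp) = 2566.7/(19.7×2.22) = 58.688 K
T_out = 102 − 58.688 = 43.312 °C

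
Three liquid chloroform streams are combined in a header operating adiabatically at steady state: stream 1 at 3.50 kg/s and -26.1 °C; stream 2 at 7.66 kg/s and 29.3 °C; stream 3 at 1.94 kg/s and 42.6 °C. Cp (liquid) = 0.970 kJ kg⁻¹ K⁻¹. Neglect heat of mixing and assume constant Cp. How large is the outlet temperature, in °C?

No heat crosses the boundary, so H_out = H_in.
T_out = Σ ṁᵢCp,ᵢTᵢ / Σ ṁᵢCp,ᵢ
      = 209.26 / 12.707 = 16.468 °C

T_out = 16.5 °C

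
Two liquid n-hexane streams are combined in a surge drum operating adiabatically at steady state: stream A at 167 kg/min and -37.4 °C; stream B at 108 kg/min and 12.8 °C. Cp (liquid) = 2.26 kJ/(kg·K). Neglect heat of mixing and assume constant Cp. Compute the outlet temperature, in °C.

No heat crosses the boundary, so H_out = H_in.
Σ ṁᵢCp,ᵢTᵢ = 167×2.26×-37.4 + 108×2.26×12.8 = -10991
Σ ṁᵢCp,ᵢ = 167×2.26 + 108×2.26 = 621.5
T_out = -10991 / 621.5 = -17.685 °C

T_out = -17.7 °C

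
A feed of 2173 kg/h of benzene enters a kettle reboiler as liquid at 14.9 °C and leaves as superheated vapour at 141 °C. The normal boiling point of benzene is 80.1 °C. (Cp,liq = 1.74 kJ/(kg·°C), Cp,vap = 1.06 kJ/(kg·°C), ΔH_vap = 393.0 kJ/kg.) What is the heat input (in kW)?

liquid 14.9→80.1 °C: 113.45 kJ/kg
vaporisation at 80.1 °C: 393 kJ/kg
vapour 80.1→141 °C: 64.554 kJ/kg
Δh = 113.45 + 393 + 64.554 = 571 kJ/kg
Q = ṁ·Δh = 2173 kg/h × 571 kJ/kg = 1.2408e+06 kJ/h
|Q| = 344.66 kW

Q = 345 kW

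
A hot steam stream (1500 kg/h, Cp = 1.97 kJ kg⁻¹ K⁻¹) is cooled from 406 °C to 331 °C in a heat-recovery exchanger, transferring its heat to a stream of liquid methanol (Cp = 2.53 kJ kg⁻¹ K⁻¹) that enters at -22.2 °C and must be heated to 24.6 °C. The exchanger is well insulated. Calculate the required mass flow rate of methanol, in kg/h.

ṁ_c = 1870 kg/h

Heat released by hot stream: Q = 1500 × 1.97 × (406 − 331) = 221620 kJ/h
Energy balance on cold side (adiabatic exchanger): Q = ṁ_c·Cp_c·(T_c,out − T_c,in)
ṁ_c = 221620 / [2.53 × (24.6 − -22.2)] = 1871.8 kg/h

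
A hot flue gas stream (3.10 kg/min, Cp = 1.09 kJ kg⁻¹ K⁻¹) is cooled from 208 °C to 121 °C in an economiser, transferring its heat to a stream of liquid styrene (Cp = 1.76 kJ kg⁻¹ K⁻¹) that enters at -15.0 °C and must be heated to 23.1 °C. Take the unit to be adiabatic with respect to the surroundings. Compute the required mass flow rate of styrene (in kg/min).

ṁ_c = 4.38 kg/min

Heat released by hot stream: Q = 3.10 × 1.09 × (208 − 121) = 293.97 kJ/min
Energy balance on cold side (adiabatic exchanger): Q = ṁ_c·Cp_c·(T_c,out − T_c,in)
ṁ_c = 293.97 / [1.76 × (23.1 − -15.0)] = 4.384 kg/min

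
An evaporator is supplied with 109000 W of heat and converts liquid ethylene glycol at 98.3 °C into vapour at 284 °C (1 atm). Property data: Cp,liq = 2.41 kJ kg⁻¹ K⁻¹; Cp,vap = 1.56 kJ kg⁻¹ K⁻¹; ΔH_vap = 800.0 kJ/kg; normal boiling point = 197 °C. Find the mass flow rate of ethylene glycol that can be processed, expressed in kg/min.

Δh = 2.41×(197−98.3) + 800.0 + 1.56×(284−197) = 1173.6 kJ/kg
Q = 109000 W = 109 kJ/s = 6540 kJ/min
ṁ = Q/Δh = 6540 / 1173.6 = 5.5727 kg/min

ṁ = 5.57 kg/min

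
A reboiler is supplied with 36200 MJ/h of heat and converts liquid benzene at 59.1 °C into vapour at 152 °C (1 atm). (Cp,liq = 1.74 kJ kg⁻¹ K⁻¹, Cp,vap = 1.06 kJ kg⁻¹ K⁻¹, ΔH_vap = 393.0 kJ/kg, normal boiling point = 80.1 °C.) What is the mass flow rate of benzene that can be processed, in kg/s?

Δh = 1.74×(80.1−59.1) + 393.0 + 1.06×(152−80.1) = 505.75 kJ/kg
Q = 36200 MJ/h = 10056 kJ/s = 10056 kJ/s
ṁ = Q/Δh = 10056 / 505.75 = 19.882 kg/s

ṁ = 19.9 kg/s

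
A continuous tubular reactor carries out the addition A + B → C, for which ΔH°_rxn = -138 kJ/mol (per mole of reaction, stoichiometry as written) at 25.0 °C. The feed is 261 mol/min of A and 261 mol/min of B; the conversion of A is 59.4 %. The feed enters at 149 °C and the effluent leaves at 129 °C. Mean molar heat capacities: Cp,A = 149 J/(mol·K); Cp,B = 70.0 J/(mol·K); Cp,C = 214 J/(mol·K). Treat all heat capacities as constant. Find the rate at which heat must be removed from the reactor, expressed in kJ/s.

Q_out = 377 kJ/s

Extent of reaction ξ = 0.594 × 261 = 155.03 mol/min
Reaction term: ξ·ΔH°_rxn = 155.03 × -138 = -21395 kJ/min
Sensible, feed 149→25 °C: -7087.7 kJ/min
Outlet flows (mol/min): A 105.97, B 105.97, C 155.03
Sensible, products 25→129 °C: 5863.9 kJ/min
Q = ΔH = -22618 kJ/min = -376.97 kW
Heat removed = 376.97 kJ/s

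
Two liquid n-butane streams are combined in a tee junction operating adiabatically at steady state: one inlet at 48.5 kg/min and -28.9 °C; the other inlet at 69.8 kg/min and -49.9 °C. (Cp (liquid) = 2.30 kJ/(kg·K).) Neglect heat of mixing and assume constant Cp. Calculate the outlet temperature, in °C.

T_out = -41.3 °C

No heat crosses the boundary, so H_out = H_in.
T_out = Σ ṁᵢCp,ᵢTᵢ / Σ ṁᵢCp,ᵢ
      = -11235 / 272.09 = -41.291 °C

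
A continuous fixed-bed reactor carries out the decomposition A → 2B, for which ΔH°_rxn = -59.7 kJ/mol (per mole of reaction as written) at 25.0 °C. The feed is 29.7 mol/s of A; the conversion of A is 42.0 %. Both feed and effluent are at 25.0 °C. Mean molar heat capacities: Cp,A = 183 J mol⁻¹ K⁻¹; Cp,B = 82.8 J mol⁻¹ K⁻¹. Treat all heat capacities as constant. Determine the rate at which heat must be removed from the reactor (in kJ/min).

Extent of reaction ξ = 0.420 × 29.7 = 12.474 mol/s
Reaction term: ξ·ΔH°_rxn = 12.474 × -59.7 = -744.7 kJ/s
Q = ΔH = -744.7 kJ/s = -744.7 kW
Heat removed = 44682 kJ/min

Q_out = 44700 kJ/min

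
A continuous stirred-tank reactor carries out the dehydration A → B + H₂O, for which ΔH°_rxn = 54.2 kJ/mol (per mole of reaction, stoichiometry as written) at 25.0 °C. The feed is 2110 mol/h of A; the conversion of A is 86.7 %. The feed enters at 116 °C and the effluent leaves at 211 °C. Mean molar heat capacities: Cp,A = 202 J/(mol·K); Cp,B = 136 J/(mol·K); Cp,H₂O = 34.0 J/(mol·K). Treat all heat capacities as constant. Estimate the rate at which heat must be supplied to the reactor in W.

Extent of reaction ξ = 0.867 × 2110 = 1829.4 mol/h
Reaction term: ξ·ΔH°_rxn = 1829.4 × 54.2 = 99152 kJ/h
Sensible, feed 116→25 °C: -38786 kJ/h
Outlet flows (mol/h): A 280.63, B 1829.4, H₂O 1829.4
Sensible, products 25→211 °C: 68389 kJ/h
Q = ΔH = 128750 kJ/h = 35.765 kW
Heat supplied = 35765 W

Q_in = 35800 W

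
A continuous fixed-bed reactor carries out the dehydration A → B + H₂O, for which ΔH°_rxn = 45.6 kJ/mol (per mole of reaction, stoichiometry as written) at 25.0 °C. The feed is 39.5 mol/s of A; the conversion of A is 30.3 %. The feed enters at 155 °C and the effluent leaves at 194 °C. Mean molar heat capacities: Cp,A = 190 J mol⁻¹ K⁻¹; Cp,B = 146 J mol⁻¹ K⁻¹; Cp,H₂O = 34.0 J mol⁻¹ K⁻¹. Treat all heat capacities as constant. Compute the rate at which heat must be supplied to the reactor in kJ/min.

Extent of reaction ξ = 0.303 × 39.5 = 11.968 mol/s
Reaction term: ξ·ΔH°_rxn = 11.968 × 45.6 = 545.76 kJ/s
Sensible, feed 155→25 °C: -975.65 kJ/s
Outlet flows (mol/s): A 27.532, B 11.968, H₂O 11.968
Sensible, products 25→194 °C: 1248.1 kJ/s
Q = ΔH = 818.23 kJ/s = 818.23 kW
Heat supplied = 49094 kJ/min

Q_in = 49100 kJ/min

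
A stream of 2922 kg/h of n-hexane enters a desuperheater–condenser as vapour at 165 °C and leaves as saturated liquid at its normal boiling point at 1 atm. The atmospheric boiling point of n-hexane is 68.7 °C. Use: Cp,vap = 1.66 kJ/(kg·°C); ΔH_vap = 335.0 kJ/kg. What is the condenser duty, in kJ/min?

vapour 165→68.7 °C: -159.86 kJ/kg
condensation at 68.7 °C: -335 kJ/kg
Δh = -159.86 + -335 = -494.86 kJ/kg
Q = ṁ·Δh = 2922 kg/h × -494.86 kJ/kg = -1.446e+06 kJ/h
|Q| = 401.66 kW = 24100 kJ/min

Q_c = 24100 kJ/min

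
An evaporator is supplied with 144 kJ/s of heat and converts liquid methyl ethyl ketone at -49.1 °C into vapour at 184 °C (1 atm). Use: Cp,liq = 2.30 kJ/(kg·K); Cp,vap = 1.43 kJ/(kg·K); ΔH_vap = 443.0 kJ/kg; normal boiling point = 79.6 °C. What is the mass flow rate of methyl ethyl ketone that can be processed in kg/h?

Δh = 2.30×(79.6−-49.1) + 443.0 + 1.43×(184−79.6) = 888.3 kJ/kg
Q = 144 kJ/s = 144 kJ/s = 518400 kJ/h
ṁ = Q/Δh = 518400 / 888.3 = 583.59 kg/h

ṁ = 584 kg/h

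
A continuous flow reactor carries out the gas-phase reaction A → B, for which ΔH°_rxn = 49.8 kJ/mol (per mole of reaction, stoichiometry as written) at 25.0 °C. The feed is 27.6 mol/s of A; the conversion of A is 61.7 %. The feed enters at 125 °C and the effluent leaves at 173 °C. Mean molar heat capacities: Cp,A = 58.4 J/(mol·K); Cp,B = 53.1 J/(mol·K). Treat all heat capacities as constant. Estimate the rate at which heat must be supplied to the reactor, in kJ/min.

Extent of reaction ξ = 0.617 × 27.6 = 17.029 mol/s
Reaction term: ξ·ΔH°_rxn = 17.029 × 49.8 = 848.05 kJ/s
Sensible, feed 125→25 °C: -161.18 kJ/s
Outlet flows (mol/s): A 10.571, B 17.029
Sensible, products 25→173 °C: 225.19 kJ/s
Q = ΔH = 912.06 kJ/s = 912.06 kW
Heat supplied = 54724 kJ/min

Q_in = 54700 kJ/min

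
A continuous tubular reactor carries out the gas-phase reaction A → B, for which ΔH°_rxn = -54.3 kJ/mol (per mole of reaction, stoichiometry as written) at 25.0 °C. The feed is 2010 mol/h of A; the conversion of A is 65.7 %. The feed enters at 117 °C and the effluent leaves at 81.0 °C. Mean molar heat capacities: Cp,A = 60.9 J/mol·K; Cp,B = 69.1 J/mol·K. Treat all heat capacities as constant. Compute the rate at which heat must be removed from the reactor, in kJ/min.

Q_out = 1260 kJ/min

Extent of reaction ξ = 0.657 × 2010 = 1320.6 mol/h
Reaction term: ξ·ΔH°_rxn = 1320.6 × -54.3 = -71707 kJ/h
Sensible, feed 117→25 °C: -11262 kJ/h
Outlet flows (mol/h): A 689.43, B 1320.6
Sensible, products 25→81.0 °C: 7461.3 kJ/h
Q = ΔH = -75507 kJ/h = -20.974 kW
Heat removed = 1258.5 kJ/min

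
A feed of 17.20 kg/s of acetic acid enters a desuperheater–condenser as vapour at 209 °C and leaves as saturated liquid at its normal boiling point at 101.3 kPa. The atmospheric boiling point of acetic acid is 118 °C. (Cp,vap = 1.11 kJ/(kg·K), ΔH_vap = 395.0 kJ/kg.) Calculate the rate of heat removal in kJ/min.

vapour 209→118 °C: -101.01 kJ/kg
condensation at 118 °C: -395 kJ/kg
Δh = -101.01 + -395 = -496.01 kJ/kg
Q = ṁ·Δh = 17.20 kg/s × -496.01 kJ/kg = -8531.4 kJ/s
|Q| = 8531.4 kW = 511880 kJ/min

Q_c = 512000 kJ/min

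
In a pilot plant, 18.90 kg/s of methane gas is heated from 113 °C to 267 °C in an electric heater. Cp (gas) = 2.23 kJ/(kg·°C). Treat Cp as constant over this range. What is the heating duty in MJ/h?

Q = 23400 MJ/h

Q = ṁ·Cp·ΔT = 18.90 × 2.23 × (267 − 113) = 6490.6 kJ/s
Heating duty = 23366 MJ/h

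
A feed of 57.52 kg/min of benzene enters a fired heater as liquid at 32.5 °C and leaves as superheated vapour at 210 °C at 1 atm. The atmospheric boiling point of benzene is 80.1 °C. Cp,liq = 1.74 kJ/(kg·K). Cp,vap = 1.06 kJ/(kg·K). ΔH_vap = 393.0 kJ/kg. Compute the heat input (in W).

Q = 588000 W

liquid 32.5→80.1 °C: 82.824 kJ/kg
vaporisation at 80.1 °C: 393 kJ/kg
vapour 80.1→210 °C: 137.69 kJ/kg
Δh = 82.824 + 393 + 137.69 = 613.52 kJ/kg
Q = ṁ·Δh = 57.52 kg/min × 613.52 kJ/kg = 35290 kJ/min
|Q| = 588.16 kW = 588160 W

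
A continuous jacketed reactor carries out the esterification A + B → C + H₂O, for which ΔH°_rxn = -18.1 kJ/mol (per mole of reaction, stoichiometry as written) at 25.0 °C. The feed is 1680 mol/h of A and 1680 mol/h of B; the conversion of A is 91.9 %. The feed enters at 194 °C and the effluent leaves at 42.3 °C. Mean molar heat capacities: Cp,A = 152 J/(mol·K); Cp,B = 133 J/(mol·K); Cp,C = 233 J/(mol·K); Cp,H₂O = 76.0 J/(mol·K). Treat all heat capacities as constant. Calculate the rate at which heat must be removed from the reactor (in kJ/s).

Q_out = 27.8 kJ/s

Extent of reaction ξ = 0.919 × 1680 = 1543.9 mol/h
Reaction term: ξ·ΔH°_rxn = 1543.9 × -18.1 = -27945 kJ/h
Sensible, feed 194→25 °C: -80917 kJ/h
Outlet flows (mol/h): A 136.08, B 136.08, C 1543.9, H₂O 1543.9
Sensible, products 25→42.3 °C: 8924.3 kJ/h
Q = ΔH = -99938 kJ/h = -27.761 kW
Heat removed = 27.761 kJ/s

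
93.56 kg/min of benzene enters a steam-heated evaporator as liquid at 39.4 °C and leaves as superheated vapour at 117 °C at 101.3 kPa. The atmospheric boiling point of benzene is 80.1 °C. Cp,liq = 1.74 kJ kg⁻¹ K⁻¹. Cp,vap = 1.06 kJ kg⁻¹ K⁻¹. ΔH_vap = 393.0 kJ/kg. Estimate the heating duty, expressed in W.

liquid 39.4→80.1 °C: 70.818 kJ/kg
vaporisation at 80.1 °C: 393 kJ/kg
vapour 80.1→117 °C: 39.114 kJ/kg
Δh = 70.818 + 393 + 39.114 = 502.93 kJ/kg
Q = ṁ·Δh = 93.56 kg/min × 502.93 kJ/kg = 47054 kJ/min
|Q| = 784.24 kW = 784240 W

Q = 784000 W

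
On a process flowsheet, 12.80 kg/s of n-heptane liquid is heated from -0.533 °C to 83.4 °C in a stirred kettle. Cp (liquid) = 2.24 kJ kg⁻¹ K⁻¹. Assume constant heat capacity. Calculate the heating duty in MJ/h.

Q = ṁ·Cp·ΔT = 12.80 × 2.24 × (83.4 − -0.533) = 2406.5 kJ/s
Heating duty = 8663.5 MJ/h

Q = 8660 MJ/h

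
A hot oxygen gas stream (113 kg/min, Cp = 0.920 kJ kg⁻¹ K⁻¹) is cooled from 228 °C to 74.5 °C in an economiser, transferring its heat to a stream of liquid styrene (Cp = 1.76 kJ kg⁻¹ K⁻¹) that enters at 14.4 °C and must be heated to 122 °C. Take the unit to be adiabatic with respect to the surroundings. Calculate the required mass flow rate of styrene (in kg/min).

Heat released by hot stream: Q = 113 × 0.920 × (228 − 74.5) = 15958 kJ/min
Energy balance on cold side (adiabatic exchanger): Q = ṁ_c·Cp_c·(T_c,out − T_c,in)
ṁ_c = 15958 / [1.76 × (122 − 14.4)] = 84.265 kg/min

ṁ_c = 84.3 kg/min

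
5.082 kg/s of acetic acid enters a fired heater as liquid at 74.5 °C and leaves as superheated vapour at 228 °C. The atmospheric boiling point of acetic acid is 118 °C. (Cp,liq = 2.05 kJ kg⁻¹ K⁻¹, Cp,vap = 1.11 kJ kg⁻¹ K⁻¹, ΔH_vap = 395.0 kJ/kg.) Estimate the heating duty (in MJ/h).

liquid 74.5→118 °C: 89.175 kJ/kg
vaporisation at 118 °C: 395 kJ/kg
vapour 118→228 °C: 122.1 kJ/kg
Δh = 89.175 + 395 + 122.1 = 606.27 kJ/kg
Q = ṁ·Δh = 5.082 kg/s × 606.27 kJ/kg = 3081.1 kJ/s
|Q| = 3081.1 kW = 11092 MJ/h

Q = 11100 MJ/h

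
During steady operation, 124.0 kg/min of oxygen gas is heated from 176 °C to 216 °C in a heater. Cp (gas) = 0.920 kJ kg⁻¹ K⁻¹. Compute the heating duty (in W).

Q = ṁ·Cp·ΔT = 124.0 × 0.920 × (216 − 176) = 4563.2 kJ/min
Converting: 4563.2 / 60 s = 76.053 kW
Heating duty = 76053 W

Q = 76100 W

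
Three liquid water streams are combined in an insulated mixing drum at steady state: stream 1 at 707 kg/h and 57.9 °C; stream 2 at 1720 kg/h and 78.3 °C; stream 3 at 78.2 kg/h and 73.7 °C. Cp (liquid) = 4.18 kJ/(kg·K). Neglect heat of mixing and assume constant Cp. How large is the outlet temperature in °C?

T_out = 72.4 °C

Energy balance with Q = 0: Σ ṁᵢCp,ᵢ(T_out − Tᵢ) = 0
Σ ṁᵢCp,ᵢTᵢ = 707×4.18×57.9 + 1720×4.18×78.3 + 78.2×4.18×73.7 = 758150
Σ ṁᵢCp,ᵢ = 707×4.18 + 1720×4.18 + 78.2×4.18 = 10472
T_out = 758150 / 10472 = 72.399 °C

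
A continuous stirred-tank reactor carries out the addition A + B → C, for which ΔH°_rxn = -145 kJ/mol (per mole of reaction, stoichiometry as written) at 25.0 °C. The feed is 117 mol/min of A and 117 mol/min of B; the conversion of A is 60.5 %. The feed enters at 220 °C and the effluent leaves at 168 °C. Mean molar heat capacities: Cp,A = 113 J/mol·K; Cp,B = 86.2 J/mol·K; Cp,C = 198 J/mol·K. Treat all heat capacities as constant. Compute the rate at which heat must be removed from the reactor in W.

Extent of reaction ξ = 0.605 × 117 = 70.785 mol/min
Reaction term: ξ·ΔH°_rxn = 70.785 × -145 = -10264 kJ/min
Sensible, feed 220→25 °C: -4544.7 kJ/min
Outlet flows (mol/min): A 46.215, B 46.215, C 70.785
Sensible, products 25→168 °C: 3320.7 kJ/min
Q = ΔH = -11488 kJ/min = -191.47 kW
Heat removed = 191470 W

Q_out = 191000 W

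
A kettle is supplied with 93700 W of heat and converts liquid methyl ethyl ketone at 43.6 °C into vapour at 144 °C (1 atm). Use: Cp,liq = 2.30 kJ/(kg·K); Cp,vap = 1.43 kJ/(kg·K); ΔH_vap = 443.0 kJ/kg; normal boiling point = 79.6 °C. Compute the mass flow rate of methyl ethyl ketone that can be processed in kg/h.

ṁ = 546 kg/h

Δh = 2.30×(79.6−43.6) + 443.0 + 1.43×(144−79.6) = 617.89 kJ/kg
Q = 93700 W = 93.7 kJ/s = 337320 kJ/h
ṁ = Q/Δh = 337320 / 617.89 = 545.92 kg/h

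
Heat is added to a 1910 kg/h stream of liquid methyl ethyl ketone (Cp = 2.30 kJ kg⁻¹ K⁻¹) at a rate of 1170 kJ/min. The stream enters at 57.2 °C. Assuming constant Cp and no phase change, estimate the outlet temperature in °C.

T_out = 73.2 °C

Q = 1170 kJ/min = 70200 kJ/h
ΔT = Q/(ṁ·Cp) = 70200/(1910×2.30) = 15.98 K
T_out = 57.2 + 15.98 = 73.18 °C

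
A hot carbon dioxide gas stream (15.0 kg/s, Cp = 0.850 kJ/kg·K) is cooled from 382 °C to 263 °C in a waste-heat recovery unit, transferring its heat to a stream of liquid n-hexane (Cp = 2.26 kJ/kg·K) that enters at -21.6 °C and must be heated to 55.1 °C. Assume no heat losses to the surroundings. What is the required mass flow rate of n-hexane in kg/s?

ṁ_c = 8.75 kg/s

Heat released by hot stream: Q = 15.0 × 0.850 × (382 − 263) = 1517.2 kJ/s
Energy balance on cold side (adiabatic exchanger): Q = ṁ_c·Cp_c·(T_c,out − T_c,in)
ṁ_c = 1517.2 / [2.26 × (55.1 − -21.6)] = 8.7529 kg/s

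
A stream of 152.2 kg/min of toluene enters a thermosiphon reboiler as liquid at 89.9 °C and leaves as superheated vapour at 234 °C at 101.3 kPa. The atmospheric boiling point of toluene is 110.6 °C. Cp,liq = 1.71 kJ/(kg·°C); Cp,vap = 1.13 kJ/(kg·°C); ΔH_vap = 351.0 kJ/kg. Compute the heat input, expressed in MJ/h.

Q = 4800 MJ/h

liquid 89.9→110.6 °C: 35.397 kJ/kg
vaporisation at 110.6 °C: 351 kJ/kg
vapour 110.6→234 °C: 139.44 kJ/kg
Δh = 35.397 + 351 + 139.44 = 525.84 kJ/kg
Q = ṁ·Δh = 152.2 kg/min × 525.84 kJ/kg = 80033 kJ/min
|Q| = 1333.9 kW = 4802 MJ/h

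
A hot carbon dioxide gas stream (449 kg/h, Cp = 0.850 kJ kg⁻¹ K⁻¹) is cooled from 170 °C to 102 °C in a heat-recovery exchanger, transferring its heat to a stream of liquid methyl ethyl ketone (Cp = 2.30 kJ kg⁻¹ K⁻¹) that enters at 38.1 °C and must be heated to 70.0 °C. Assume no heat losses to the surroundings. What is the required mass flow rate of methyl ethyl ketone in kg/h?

Heat released by hot stream: Q = 449 × 0.850 × (170 − 102) = 25952 kJ/h
Energy balance on cold side (adiabatic exchanger): Q = ṁ_c·Cp_c·(T_c,out − T_c,in)
ṁ_c = 25952 / [2.30 × (70.0 − 38.1)] = 353.72 kg/h

ṁ_c = 354 kg/h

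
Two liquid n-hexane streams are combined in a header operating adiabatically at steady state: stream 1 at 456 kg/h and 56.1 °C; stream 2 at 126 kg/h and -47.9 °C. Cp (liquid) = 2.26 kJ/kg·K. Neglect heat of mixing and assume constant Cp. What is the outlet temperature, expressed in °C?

T_out = 33.6 °C

Energy balance with Q = 0: Σ ṁᵢCp,ᵢ(T_out − Tᵢ) = 0
Σ ṁᵢCp,ᵢTᵢ = 456×2.26×56.1 + 126×2.26×-47.9 = 44174
Σ ṁᵢCp,ᵢ = 456×2.26 + 126×2.26 = 1315.3
T_out = 44174 / 1315.3 = 33.585 °C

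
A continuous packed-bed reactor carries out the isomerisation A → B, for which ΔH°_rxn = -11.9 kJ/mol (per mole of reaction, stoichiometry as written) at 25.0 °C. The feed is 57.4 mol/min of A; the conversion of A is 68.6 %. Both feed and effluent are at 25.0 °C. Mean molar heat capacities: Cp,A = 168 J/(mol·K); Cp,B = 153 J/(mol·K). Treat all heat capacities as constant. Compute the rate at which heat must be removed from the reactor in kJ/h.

Extent of reaction ξ = 0.686 × 57.4 = 39.376 mol/min
Reaction term: ξ·ΔH°_rxn = 39.376 × -11.9 = -468.58 kJ/min
Q = ΔH = -468.58 kJ/min = -7.8097 kW
Heat removed = 28115 kJ/h

Q_out = 28100 kJ/h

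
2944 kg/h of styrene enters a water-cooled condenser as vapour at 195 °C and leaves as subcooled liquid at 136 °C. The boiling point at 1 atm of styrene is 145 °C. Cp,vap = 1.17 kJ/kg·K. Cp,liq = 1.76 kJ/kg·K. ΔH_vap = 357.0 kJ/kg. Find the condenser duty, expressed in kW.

vapour 195→145 °C: -58.5 kJ/kg
condensation at 145 °C: -357 kJ/kg
liquid 145→136 °C: -15.84 kJ/kg
Δh = -58.5 + -357 + -15.84 = -431.34 kJ/kg
Q = ṁ·Δh = 2944 kg/h × -431.34 kJ/kg = -1.2699e+06 kJ/h
|Q| = 352.74 kW

Q_c = 353 kW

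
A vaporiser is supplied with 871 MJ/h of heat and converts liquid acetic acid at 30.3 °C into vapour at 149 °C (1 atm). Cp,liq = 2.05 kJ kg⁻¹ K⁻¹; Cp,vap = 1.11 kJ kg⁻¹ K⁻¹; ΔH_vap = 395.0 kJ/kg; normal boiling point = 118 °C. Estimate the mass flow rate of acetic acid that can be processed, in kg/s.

Δh = 2.05×(118−30.3) + 395.0 + 1.11×(149−118) = 609.19 kJ/kg
Q = 871 MJ/h = 241.94 kJ/s = 241.94 kJ/s
ṁ = Q/Δh = 241.94 / 609.19 = 0.39715 kg/s

ṁ = 0.397 kg/s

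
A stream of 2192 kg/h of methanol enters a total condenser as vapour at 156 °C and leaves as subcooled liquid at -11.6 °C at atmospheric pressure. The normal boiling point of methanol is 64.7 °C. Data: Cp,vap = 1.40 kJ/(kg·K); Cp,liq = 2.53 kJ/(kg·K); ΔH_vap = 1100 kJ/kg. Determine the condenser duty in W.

vapour 156→64.7 °C: -127.82 kJ/kg
condensation at 64.7 °C: -1100 kJ/kg
liquid 64.7→-11.6 °C: -193.04 kJ/kg
Δh = -127.82 + -1100 + -193.04 = -1420.9 kJ/kg
Q = ṁ·Δh = 2192 kg/h × -1420.9 kJ/kg = -3.1145e+06 kJ/h
|Q| = 865.15 kW = 865150 W

Q_c = 865000 W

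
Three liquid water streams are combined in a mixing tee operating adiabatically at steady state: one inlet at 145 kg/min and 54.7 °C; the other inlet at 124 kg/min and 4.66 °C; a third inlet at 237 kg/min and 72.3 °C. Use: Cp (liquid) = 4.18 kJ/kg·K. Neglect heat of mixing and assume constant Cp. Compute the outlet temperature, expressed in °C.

T_out = 50.7 °C

No heat crosses the boundary, so H_out = H_in.
T_out = Σ ṁᵢCp,ᵢTᵢ / Σ ṁᵢCp,ᵢ
      = 107190 / 2115.1 = 50.681 °C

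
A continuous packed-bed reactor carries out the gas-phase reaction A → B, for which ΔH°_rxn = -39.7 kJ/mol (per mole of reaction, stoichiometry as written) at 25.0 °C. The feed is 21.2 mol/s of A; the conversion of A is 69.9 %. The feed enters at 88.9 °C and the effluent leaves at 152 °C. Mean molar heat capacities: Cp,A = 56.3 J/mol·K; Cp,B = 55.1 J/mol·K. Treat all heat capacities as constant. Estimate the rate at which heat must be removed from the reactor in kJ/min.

Q_out = 30900 kJ/min

Extent of reaction ξ = 0.699 × 21.2 = 14.819 mol/s
Reaction term: ξ·ΔH°_rxn = 14.819 × -39.7 = -588.31 kJ/s
Sensible, feed 88.9→25 °C: -76.268 kJ/s
Outlet flows (mol/s): A 6.3812, B 14.819
Sensible, products 25→152 °C: 149.32 kJ/s
Q = ΔH = -515.25 kJ/s = -515.25 kW
Heat removed = 30915 kJ/min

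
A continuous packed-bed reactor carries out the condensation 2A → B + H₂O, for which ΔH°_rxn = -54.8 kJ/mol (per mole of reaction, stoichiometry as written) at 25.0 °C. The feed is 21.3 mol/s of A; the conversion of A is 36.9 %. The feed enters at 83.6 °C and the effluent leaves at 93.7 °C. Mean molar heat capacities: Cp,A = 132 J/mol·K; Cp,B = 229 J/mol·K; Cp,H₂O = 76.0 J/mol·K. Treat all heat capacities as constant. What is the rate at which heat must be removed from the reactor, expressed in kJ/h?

Q_out = 633000 kJ/h

Extent of reaction ξ = 0.369 × 21.3 / 2 = 3.9299 mol/s
Reaction term: ξ·ΔH°_rxn = 3.9299 × -54.8 = -215.36 kJ/s
Sensible, feed 83.6→25 °C: -164.76 kJ/s
Outlet flows (mol/s): A 13.44, B 3.9299, H₂O 3.9299
Sensible, products 25→93.7 °C: 204.23 kJ/s
Q = ΔH = -175.89 kJ/s = -175.89 kW
Heat removed = 633200 kJ/h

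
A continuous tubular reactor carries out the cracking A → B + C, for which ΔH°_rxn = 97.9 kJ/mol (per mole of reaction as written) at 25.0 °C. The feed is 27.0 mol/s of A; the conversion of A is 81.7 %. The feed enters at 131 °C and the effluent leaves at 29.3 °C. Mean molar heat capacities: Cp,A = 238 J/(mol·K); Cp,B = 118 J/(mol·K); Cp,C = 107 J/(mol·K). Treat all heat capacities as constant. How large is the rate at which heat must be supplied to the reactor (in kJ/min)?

Q_in = 90300 kJ/min

Extent of reaction ξ = 0.817 × 27.0 = 22.059 mol/s
Reaction term: ξ·ΔH°_rxn = 22.059 × 97.9 = 2159.6 kJ/s
Sensible, feed 131→25 °C: -681.16 kJ/s
Outlet flows (mol/s): A 4.941, B 22.059, C 22.059
Sensible, products 25→29.3 °C: 26.399 kJ/s
Q = ΔH = 1504.8 kJ/s = 1504.8 kW
Heat supplied = 90289 kJ/min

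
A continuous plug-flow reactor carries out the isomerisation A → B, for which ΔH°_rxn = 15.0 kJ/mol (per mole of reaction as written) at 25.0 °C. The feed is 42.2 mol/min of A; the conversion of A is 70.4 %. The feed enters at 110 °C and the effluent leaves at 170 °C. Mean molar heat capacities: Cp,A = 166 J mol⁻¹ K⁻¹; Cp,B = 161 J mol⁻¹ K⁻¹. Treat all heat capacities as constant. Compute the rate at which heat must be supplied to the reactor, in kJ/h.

Extent of reaction ξ = 0.704 × 42.2 = 29.709 mol/min
Reaction term: ξ·ΔH°_rxn = 29.709 × 15.0 = 445.63 kJ/min
Sensible, feed 110→25 °C: -595.44 kJ/min
Outlet flows (mol/min): A 12.491, B 29.709
Sensible, products 25→170 °C: 994.22 kJ/min
Q = ΔH = 844.41 kJ/min = 14.073 kW
Heat supplied = 50664 kJ/h

Q_in = 50700 kJ/h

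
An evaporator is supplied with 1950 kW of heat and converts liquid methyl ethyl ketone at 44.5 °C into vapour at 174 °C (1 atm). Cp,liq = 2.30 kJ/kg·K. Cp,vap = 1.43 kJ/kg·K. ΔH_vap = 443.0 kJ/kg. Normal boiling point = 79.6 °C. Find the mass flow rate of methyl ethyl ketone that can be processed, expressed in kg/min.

Δh = 2.30×(79.6−44.5) + 443.0 + 1.43×(174−79.6) = 658.72 kJ/kg
Q = 1950 kW = 1950 kJ/s = 117000 kJ/min
ṁ = Q/Δh = 117000 / 658.72 = 177.62 kg/min

ṁ = 178 kg/min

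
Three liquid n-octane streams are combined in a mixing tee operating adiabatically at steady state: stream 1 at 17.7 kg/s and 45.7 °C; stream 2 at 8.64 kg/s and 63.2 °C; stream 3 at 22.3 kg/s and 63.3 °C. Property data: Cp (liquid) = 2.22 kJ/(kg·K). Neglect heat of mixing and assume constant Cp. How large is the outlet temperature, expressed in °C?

T_out = 56.9 °C

No heat crosses the boundary, so H_out = H_in.
Σ ṁᵢCp,ᵢTᵢ = 17.7×2.22×45.7 + 8.64×2.22×63.2 + 22.3×2.22×63.3 = 6141.7
Σ ṁᵢCp,ᵢ = 17.7×2.22 + 8.64×2.22 + 22.3×2.22 = 107.98
T_out = 6141.7 / 107.98 = 56.878 °C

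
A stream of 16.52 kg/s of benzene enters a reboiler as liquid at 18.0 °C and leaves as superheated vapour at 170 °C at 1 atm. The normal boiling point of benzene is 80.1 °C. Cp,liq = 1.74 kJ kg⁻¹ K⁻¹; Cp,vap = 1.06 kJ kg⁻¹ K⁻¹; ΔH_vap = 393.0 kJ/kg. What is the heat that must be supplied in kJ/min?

Q = 591000 kJ/min

liquid 18.0→80.1 °C: 108.05 kJ/kg
vaporisation at 80.1 °C: 393 kJ/kg
vapour 80.1→170 °C: 95.294 kJ/kg
Δh = 108.05 + 393 + 95.294 = 596.35 kJ/kg
Q = ṁ·Δh = 16.52 kg/s × 596.35 kJ/kg = 9851.7 kJ/s
|Q| = 9851.7 kW = 591100 kJ/min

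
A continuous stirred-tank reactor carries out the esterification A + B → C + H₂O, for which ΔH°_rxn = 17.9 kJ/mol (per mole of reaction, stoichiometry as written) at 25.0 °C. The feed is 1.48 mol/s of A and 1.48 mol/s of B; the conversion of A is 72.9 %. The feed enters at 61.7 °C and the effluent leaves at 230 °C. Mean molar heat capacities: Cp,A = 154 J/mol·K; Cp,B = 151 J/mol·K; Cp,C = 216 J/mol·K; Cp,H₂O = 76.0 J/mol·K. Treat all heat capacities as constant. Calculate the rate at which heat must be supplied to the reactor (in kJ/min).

Q_in = 5540 kJ/min

Extent of reaction ξ = 0.729 × 1.48 = 1.0789 mol/s
Reaction term: ξ·ΔH°_rxn = 1.0789 × 17.9 = 19.313 kJ/s
Sensible, feed 61.7→25 °C: -16.566 kJ/s
Outlet flows (mol/s): A 0.40108, B 0.40108, C 1.0789, H₂O 1.0789
Sensible, products 25→230 °C: 89.662 kJ/s
Q = ΔH = 92.408 kJ/s = 92.408 kW
Heat supplied = 5544.5 kJ/min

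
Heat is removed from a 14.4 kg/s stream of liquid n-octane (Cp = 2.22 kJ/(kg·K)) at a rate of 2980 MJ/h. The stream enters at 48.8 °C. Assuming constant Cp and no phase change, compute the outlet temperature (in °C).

Q = 2980 MJ/h = 827.78 kJ/s
ΔT = Q/(ṁ·Cp) = 827.78/(14.4×2.22) = 25.894 K
T_out = 48.8 − 25.894 = 22.906 °C

T_out = 22.9 °C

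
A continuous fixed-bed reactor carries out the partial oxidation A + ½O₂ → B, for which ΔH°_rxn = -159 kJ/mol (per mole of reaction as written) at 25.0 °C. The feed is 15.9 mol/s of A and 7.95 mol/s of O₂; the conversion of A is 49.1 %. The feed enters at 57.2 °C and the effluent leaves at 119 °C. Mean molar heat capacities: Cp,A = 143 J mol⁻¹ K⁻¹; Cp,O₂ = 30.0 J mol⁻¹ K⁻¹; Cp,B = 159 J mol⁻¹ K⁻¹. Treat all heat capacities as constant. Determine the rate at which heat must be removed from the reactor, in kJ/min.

Q_out = 65100 kJ/min

Extent of reaction ξ = 0.491 × 15.9 = 7.8069 mol/s
Reaction term: ξ·ΔH°_rxn = 7.8069 × -159 = -1241.3 kJ/s
Sensible, feed 57.2→25 °C: -80.893 kJ/s
Outlet flows (mol/s): A 8.0931, O₂ 4.0465, B 7.8069
Sensible, products 25→119 °C: 236.88 kJ/s
Q = ΔH = -1085.3 kJ/s = -1085.3 kW
Heat removed = 65119 kJ/min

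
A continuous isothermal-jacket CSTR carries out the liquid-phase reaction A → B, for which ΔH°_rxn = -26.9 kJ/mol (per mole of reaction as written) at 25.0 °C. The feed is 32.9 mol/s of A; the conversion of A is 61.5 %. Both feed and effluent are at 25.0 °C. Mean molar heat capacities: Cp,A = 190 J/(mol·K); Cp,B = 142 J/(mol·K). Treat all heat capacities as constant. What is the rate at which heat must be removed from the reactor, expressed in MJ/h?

Q_out = 1960 MJ/h

Extent of reaction ξ = 0.615 × 32.9 = 20.233 mol/s
Reaction term: ξ·ΔH°_rxn = 20.233 × -26.9 = -544.28 kJ/s
Q = ΔH = -544.28 kJ/s = -544.28 kW
Heat removed = 1959.4 MJ/h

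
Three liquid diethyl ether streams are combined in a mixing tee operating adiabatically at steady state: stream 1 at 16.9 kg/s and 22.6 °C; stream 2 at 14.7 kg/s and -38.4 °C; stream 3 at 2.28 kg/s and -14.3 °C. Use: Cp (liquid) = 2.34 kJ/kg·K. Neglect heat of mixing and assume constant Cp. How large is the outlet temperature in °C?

T_out = -6.35 °C

No heat crosses the boundary, so H_out = H_in.
T_out = Σ ṁᵢCp,ᵢTᵢ / Σ ṁᵢCp,ᵢ
      = -503.44 / 79.279 = -6.3502 °C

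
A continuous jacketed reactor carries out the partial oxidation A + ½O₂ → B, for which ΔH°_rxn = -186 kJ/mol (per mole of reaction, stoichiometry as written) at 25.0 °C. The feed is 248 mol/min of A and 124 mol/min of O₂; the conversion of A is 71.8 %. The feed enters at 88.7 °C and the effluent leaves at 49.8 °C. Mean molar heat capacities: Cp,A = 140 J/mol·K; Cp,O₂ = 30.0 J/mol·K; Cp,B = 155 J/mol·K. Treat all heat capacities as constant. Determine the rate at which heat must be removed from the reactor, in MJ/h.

Extent of reaction ξ = 0.718 × 248 = 178.06 mol/min
Reaction term: ξ·ΔH°_rxn = 178.06 × -186 = -33120 kJ/min
Sensible, feed 88.7→25 °C: -2448.6 kJ/min
Outlet flows (mol/min): A 69.936, O₂ 34.968, B 178.06
Sensible, products 25→49.8 °C: 953.31 kJ/min
Q = ΔH = -34615 kJ/min = -576.92 kW
Heat removed = 2076.9 MJ/h

Q_out = 2080 MJ/h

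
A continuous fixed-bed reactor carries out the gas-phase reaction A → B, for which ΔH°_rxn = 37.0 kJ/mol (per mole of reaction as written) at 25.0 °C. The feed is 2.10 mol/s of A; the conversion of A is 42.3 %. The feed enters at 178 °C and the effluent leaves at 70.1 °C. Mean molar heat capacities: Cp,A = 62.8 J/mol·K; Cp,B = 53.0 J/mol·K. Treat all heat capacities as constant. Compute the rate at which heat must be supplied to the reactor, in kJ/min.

Extent of reaction ξ = 0.423 × 2.10 = 0.8883 mol/s
Reaction term: ξ·ΔH°_rxn = 0.8883 × 37.0 = 32.867 kJ/s
Sensible, feed 178→25 °C: -20.178 kJ/s
Outlet flows (mol/s): A 1.2117, B 0.8883
Sensible, products 25→70.1 °C: 5.5552 kJ/s
Q = ΔH = 18.245 kJ/s = 18.245 kW
Heat supplied = 1094.7 kJ/min

Q_in = 1090 kJ/min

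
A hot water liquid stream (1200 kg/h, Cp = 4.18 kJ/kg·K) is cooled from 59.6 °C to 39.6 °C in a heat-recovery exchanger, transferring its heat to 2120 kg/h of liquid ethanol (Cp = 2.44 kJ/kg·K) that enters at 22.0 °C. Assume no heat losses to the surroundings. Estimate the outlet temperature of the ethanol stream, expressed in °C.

T_c,out = 41.4 °C

Heat released by hot stream: Q = 1200 × 4.18 × (59.6 − 39.6) = 100320 kJ/h
Energy balance on cold side (adiabatic exchanger): Q = ṁ_c·Cp_c·(T_c,out − T_c,in)
T_c,out = 22.0 + 100320/(2120 × 2.44) = 41.394 °C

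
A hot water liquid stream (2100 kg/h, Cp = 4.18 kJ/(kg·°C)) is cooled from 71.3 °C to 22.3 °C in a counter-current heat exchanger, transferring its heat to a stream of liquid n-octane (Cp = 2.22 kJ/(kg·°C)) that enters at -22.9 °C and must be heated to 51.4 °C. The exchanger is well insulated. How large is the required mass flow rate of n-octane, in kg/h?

ṁ_c = 2610 kg/h

Heat released by hot stream: Q = 2100 × 4.18 × (71.3 − 22.3) = 430120 kJ/h
Energy balance on cold side (adiabatic exchanger): Q = ṁ_c·Cp_c·(T_c,out − T_c,in)
ṁ_c = 430120 / [2.22 × (51.4 − -22.9)] = 2607.7 kg/h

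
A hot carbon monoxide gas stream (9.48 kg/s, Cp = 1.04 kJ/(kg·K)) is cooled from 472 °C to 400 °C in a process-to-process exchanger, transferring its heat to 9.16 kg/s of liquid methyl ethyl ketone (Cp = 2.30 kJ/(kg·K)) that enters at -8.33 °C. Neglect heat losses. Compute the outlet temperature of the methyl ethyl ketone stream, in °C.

Heat released by hot stream: Q = 9.48 × 1.04 × (472 − 400) = 709.86 kJ/s
Energy balance on cold side (adiabatic exchanger): Q = ṁ_c·Cp_c·(T_c,out − T_c,in)
T_c,out = -8.33 + 709.86/(9.16 × 2.30) = 25.364 °C

T_c,out = 25.4 °C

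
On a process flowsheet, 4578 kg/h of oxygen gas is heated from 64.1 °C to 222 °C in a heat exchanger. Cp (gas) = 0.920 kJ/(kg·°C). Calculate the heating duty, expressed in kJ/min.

Q = 11100 kJ/min

Q = ṁ·Cp·ΔT = 4578 × 0.920 × (222 − 64.1) = 665040 kJ/h
Converting: 665040 / 3600 s = 184.73 kW
Heating duty = 11084 kJ/min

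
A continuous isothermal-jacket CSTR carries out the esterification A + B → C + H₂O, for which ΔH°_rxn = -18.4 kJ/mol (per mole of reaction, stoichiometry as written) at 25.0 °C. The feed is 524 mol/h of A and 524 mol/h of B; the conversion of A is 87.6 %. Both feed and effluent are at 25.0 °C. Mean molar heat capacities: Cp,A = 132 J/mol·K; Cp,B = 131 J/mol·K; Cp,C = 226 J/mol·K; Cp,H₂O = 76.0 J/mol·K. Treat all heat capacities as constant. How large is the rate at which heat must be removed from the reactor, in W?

Q_out = 2350 W

Extent of reaction ξ = 0.876 × 524 = 459.02 mol/h
Reaction term: ξ·ΔH°_rxn = 459.02 × -18.4 = -8446 kJ/h
Q = ΔH = -8446 kJ/h = -2.3461 kW
Heat removed = 2346.1 W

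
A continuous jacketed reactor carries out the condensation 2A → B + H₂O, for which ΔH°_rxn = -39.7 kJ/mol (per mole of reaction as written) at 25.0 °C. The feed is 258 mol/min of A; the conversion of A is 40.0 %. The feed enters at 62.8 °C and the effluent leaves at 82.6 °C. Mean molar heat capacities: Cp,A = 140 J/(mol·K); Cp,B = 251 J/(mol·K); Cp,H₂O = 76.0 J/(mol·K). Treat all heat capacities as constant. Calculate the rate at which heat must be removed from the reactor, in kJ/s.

Extent of reaction ξ = 0.400 × 258 / 2 = 51.6 mol/min
Reaction term: ξ·ΔH°_rxn = 51.6 × -39.7 = -2048.5 kJ/min
Sensible, feed 62.8→25 °C: -1365.3 kJ/min
Outlet flows (mol/min): A 154.8, B 51.6, H₂O 51.6
Sensible, products 25→82.6 °C: 2220.2 kJ/min
Q = ΔH = -1193.7 kJ/min = -19.894 kW
Heat removed = 19.894 kJ/s

Q_out = 19.9 kJ/s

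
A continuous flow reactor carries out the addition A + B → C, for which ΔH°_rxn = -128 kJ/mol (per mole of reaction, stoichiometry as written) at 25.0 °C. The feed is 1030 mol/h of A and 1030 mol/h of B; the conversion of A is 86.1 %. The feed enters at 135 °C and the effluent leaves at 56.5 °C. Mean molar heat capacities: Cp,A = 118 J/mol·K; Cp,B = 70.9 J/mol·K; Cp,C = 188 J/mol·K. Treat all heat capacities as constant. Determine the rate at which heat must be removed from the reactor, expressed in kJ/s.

Q_out = 35.8 kJ/s

Extent of reaction ξ = 0.861 × 1030 = 886.83 mol/h
Reaction term: ξ·ΔH°_rxn = 886.83 × -128 = -113510 kJ/h
Sensible, feed 135→25 °C: -21402 kJ/h
Outlet flows (mol/h): A 143.17, B 143.17, C 886.83
Sensible, products 25→56.5 °C: 6103.7 kJ/h
Q = ΔH = -128810 kJ/h = -35.781 kW
Heat removed = 35.781 kJ/s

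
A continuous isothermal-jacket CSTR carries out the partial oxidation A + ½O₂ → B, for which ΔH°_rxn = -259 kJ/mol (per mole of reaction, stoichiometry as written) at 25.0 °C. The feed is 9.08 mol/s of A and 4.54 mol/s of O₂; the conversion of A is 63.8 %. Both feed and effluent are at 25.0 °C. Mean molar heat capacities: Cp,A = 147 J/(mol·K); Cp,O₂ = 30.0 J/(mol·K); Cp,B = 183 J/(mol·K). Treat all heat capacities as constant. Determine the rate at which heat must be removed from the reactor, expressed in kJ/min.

Q_out = 90000 kJ/min

Extent of reaction ξ = 0.638 × 9.08 = 5.793 mol/s
Reaction term: ξ·ΔH°_rxn = 5.793 × -259 = -1500.4 kJ/s
Q = ΔH = -1500.4 kJ/s = -1500.4 kW
Heat removed = 90024 kJ/min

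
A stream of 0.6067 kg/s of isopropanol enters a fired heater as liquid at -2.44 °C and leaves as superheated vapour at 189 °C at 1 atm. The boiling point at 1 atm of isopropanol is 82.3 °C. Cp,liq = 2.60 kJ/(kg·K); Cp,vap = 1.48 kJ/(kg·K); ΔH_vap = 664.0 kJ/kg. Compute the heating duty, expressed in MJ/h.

Q = 2280 MJ/h

liquid -2.44→82.3 °C: 220.32 kJ/kg
vaporisation at 82.3 °C: 664 kJ/kg
vapour 82.3→189 °C: 157.92 kJ/kg
Δh = 220.32 + 664 + 157.92 = 1042.2 kJ/kg
Q = ṁ·Δh = 0.6067 kg/s × 1042.2 kJ/kg = 632.33 kJ/s
|Q| = 632.33 kW = 2276.4 MJ/h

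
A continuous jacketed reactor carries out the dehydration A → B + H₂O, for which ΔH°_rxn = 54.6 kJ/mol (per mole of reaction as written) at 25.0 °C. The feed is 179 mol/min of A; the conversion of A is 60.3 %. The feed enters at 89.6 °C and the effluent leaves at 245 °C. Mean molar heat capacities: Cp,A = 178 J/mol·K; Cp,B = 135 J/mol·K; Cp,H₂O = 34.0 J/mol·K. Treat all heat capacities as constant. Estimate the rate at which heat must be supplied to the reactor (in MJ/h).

Q_in = 638 MJ/h

Extent of reaction ξ = 0.603 × 179 = 107.94 mol/min
Reaction term: ξ·ΔH°_rxn = 107.94 × 54.6 = 5893.4 kJ/min
Sensible, feed 89.6→25 °C: -2058.3 kJ/min
Outlet flows (mol/min): A 71.063, B 107.94, H₂O 107.94
Sensible, products 25→245 °C: 6795.9 kJ/min
Q = ΔH = 10631 kJ/min = 177.18 kW
Heat supplied = 637.86 MJ/h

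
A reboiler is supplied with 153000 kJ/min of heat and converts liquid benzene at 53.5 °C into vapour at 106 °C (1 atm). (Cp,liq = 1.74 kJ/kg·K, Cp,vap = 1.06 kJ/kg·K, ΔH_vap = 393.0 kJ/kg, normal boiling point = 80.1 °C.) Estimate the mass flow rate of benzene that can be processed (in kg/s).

ṁ = 5.46 kg/s

Δh = 1.74×(80.1−53.5) + 393.0 + 1.06×(106−80.1) = 466.74 kJ/kg
Q = 153000 kJ/min = 2550 kJ/s = 2550 kJ/s
ṁ = Q/Δh = 2550 / 466.74 = 5.4635 kg/s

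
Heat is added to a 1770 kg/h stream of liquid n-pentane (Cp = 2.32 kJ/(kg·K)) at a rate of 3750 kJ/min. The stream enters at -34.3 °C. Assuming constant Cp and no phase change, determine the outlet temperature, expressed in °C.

T_out = 20.5 °C

Q = 3750 kJ/min = 225000 kJ/h
ΔT = Q/(ṁ·Cp) = 225000/(1770×2.32) = 54.793 K
T_out = -34.3 + 54.793 = 20.493 °C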